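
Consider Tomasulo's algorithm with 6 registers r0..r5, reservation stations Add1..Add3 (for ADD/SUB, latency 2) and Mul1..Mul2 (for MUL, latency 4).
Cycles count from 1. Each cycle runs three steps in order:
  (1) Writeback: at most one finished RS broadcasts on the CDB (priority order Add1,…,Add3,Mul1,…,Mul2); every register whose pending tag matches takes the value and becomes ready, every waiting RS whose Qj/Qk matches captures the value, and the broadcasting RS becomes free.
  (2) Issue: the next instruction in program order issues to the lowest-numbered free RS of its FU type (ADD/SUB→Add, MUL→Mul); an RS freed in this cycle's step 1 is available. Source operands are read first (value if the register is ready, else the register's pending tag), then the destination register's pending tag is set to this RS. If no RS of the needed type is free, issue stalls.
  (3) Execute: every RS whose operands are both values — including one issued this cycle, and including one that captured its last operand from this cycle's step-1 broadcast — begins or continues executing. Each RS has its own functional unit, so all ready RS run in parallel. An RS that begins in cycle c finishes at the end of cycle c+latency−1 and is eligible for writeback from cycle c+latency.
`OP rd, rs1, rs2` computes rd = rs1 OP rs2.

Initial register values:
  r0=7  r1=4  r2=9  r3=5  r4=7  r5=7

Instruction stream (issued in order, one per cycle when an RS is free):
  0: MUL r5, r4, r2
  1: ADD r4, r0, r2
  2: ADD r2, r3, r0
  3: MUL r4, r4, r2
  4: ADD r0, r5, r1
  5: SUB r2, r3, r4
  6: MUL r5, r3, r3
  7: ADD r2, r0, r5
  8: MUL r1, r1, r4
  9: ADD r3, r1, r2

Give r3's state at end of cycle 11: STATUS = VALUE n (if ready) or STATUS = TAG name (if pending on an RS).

STATUS = TAG Add3

c1: issue MUL r5<-Mul1 | r0:7,r1:4,r2:9,r3:5,r4:7,r5:Mul1
c2: issue ADD r4<-Add1 | r0:7,r1:4,r2:9,r3:5,r4:Add1,r5:Mul1
c3: issue ADD r2<-Add2 | r0:7,r1:4,r2:Add2,r3:5,r4:Add1,r5:Mul1
c4: CDB Add1=16; issue MUL r4<-Mul2 | r0:7,r1:4,r2:Add2,r3:5,r4:Mul2,r5:Mul1
c5: CDB Add2=12; issue ADD r0<-Add1 | r0:Add1,r1:4,r2:12,r3:5,r4:Mul2,r5:Mul1
c6: CDB Mul1=63; issue SUB r2<-Add2 | r0:Add1,r1:4,r2:Add2,r3:5,r4:Mul2,r5:63
c7: issue MUL r5<-Mul1 | r0:Add1,r1:4,r2:Add2,r3:5,r4:Mul2,r5:Mul1
c8: CDB Add1=67; issue ADD r2<-Add1 | r0:67,r1:4,r2:Add1,r3:5,r4:Mul2,r5:Mul1
c9: CDB Mul2=192; issue MUL r1<-Mul2 | r0:67,r1:Mul2,r2:Add1,r3:5,r4:192,r5:Mul1
c10: issue ADD r3<-Add3 | r0:67,r1:Mul2,r2:Add1,r3:Add3,r4:192,r5:Mul1
c11: CDB Add2=-187 | r0:67,r1:Mul2,r2:Add1,r3:Add3,r4:192,r5:Mul1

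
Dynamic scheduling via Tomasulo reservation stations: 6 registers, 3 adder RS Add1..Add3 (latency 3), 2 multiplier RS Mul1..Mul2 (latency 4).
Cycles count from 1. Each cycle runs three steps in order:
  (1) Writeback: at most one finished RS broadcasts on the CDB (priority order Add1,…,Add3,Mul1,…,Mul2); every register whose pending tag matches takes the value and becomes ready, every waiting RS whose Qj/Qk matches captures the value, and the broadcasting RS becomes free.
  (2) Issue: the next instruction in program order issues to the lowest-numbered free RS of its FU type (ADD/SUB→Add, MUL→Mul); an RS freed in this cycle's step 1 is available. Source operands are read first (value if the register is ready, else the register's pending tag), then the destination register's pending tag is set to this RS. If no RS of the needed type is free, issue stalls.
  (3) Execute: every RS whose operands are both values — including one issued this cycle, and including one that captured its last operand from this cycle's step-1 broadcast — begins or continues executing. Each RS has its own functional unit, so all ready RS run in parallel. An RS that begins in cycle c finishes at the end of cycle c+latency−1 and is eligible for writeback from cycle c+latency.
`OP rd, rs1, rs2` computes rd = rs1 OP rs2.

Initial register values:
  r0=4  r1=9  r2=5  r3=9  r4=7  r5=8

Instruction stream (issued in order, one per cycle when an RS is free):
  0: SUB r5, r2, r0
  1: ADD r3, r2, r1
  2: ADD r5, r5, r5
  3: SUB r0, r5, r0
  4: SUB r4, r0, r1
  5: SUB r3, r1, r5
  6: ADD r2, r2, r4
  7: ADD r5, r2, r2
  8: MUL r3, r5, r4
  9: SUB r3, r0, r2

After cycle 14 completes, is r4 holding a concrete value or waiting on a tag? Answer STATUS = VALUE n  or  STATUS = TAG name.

  c1: issue SUB r5<-Add1  regs: r0:4,r1:9,r2:5,r3:9,r4:7,r5:Add1
  c2: issue ADD r3<-Add2  regs: r0:4,r1:9,r2:5,r3:Add2,r4:7,r5:Add1
  c3: issue ADD r5<-Add3  regs: r0:4,r1:9,r2:5,r3:Add2,r4:7,r5:Add3
  c4: CDB Add1=1; issue SUB r0<-Add1  regs: r0:Add1,r1:9,r2:5,r3:Add2,r4:7,r5:Add3
  c5: CDB Add2=14; issue SUB r4<-Add2  regs: r0:Add1,r1:9,r2:5,r3:14,r4:Add2,r5:Add3
  c6: stall  regs: r0:Add1,r1:9,r2:5,r3:14,r4:Add2,r5:Add3
  c7: CDB Add3=2; issue SUB r3<-Add3  regs: r0:Add1,r1:9,r2:5,r3:Add3,r4:Add2,r5:2
  c8: stall  regs: r0:Add1,r1:9,r2:5,r3:Add3,r4:Add2,r5:2
  c9: stall  regs: r0:Add1,r1:9,r2:5,r3:Add3,r4:Add2,r5:2
  c10: CDB Add1=-2; issue ADD r2<-Add1  regs: r0:-2,r1:9,r2:Add1,r3:Add3,r4:Add2,r5:2
  c11: CDB Add3=7; issue ADD r5<-Add3  regs: r0:-2,r1:9,r2:Add1,r3:7,r4:Add2,r5:Add3
  c12: issue MUL r3<-Mul1  regs: r0:-2,r1:9,r2:Add1,r3:Mul1,r4:Add2,r5:Add3
  c13: CDB Add2=-11; issue SUB r3<-Add2  regs: r0:-2,r1:9,r2:Add1,r3:Add2,r4:-11,r5:Add3
  c14: -  regs: r0:-2,r1:9,r2:Add1,r3:Add2,r4:-11,r5:Add3

STATUS = VALUE -11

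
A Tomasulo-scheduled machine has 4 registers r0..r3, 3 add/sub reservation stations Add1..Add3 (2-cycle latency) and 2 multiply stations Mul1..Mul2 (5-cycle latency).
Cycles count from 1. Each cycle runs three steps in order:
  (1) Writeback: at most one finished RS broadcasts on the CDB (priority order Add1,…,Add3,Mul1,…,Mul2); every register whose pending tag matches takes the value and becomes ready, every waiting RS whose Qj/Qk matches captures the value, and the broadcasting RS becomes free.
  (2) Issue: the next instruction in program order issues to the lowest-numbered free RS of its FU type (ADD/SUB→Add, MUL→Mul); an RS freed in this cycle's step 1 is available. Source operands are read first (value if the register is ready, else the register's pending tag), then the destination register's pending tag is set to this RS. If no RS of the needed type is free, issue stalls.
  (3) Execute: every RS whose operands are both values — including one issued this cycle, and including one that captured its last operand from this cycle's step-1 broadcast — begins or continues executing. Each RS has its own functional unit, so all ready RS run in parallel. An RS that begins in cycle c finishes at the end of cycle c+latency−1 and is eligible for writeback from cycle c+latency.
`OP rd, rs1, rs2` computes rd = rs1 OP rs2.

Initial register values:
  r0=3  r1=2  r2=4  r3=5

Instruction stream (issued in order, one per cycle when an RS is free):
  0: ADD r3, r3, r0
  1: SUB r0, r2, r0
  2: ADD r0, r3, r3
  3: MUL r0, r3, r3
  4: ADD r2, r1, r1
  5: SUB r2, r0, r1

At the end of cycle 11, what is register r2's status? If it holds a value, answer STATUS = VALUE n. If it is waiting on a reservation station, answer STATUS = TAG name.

STATUS = VALUE 62

cycle 1: issue ADD r3<-Add1 // r0:3,r1:2,r2:4,r3:Add1
cycle 2: issue SUB r0<-Add2 // r0:Add2,r1:2,r2:4,r3:Add1
cycle 3: CDB Add1=8; issue ADD r0<-Add1 // r0:Add1,r1:2,r2:4,r3:8
cycle 4: CDB Add2=1; issue MUL r0<-Mul1 // r0:Mul1,r1:2,r2:4,r3:8
cycle 5: CDB Add1=16; issue ADD r2<-Add1 // r0:Mul1,r1:2,r2:Add1,r3:8
cycle 6: issue SUB r2<-Add2 // r0:Mul1,r1:2,r2:Add2,r3:8
cycle 7: CDB Add1=4 // r0:Mul1,r1:2,r2:Add2,r3:8
cycle 8: - // r0:Mul1,r1:2,r2:Add2,r3:8
cycle 9: CDB Mul1=64 // r0:64,r1:2,r2:Add2,r3:8
cycle 10: - // r0:64,r1:2,r2:Add2,r3:8
cycle 11: CDB Add2=62 // r0:64,r1:2,r2:62,r3:8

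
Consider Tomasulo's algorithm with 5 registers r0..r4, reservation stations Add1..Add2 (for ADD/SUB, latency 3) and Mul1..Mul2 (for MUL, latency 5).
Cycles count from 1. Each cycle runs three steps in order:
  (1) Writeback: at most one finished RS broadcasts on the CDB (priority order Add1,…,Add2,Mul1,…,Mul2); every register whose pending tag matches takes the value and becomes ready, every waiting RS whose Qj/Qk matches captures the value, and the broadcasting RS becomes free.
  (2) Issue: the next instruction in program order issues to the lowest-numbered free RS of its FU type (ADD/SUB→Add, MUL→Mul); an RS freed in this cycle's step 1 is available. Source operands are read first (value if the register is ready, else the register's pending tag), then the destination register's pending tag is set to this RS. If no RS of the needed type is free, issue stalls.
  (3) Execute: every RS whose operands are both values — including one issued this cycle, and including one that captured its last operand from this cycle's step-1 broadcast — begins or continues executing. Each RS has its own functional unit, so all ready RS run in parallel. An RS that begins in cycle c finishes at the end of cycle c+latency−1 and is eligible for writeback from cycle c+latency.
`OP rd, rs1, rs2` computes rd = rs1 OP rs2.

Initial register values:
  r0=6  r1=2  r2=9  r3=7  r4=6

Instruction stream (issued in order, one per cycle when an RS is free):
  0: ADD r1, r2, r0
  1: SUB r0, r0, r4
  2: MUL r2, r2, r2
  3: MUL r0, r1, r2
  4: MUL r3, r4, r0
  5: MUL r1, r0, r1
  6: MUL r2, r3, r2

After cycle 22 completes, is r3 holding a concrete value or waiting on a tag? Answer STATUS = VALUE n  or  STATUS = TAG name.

  c1: issue ADD r1<-Add1  regs: r0:6,r1:Add1,r2:9,r3:7,r4:6
  c2: issue SUB r0<-Add2  regs: r0:Add2,r1:Add1,r2:9,r3:7,r4:6
  c3: issue MUL r2<-Mul1  regs: r0:Add2,r1:Add1,r2:Mul1,r3:7,r4:6
  c4: CDB Add1=15; issue MUL r0<-Mul2  regs: r0:Mul2,r1:15,r2:Mul1,r3:7,r4:6
  c5: CDB Add2=0; stall  regs: r0:Mul2,r1:15,r2:Mul1,r3:7,r4:6
  c6: stall  regs: r0:Mul2,r1:15,r2:Mul1,r3:7,r4:6
  c7: stall  regs: r0:Mul2,r1:15,r2:Mul1,r3:7,r4:6
  c8: CDB Mul1=81; issue MUL r3<-Mul1  regs: r0:Mul2,r1:15,r2:81,r3:Mul1,r4:6
  c9: stall  regs: r0:Mul2,r1:15,r2:81,r3:Mul1,r4:6
  c10: stall  regs: r0:Mul2,r1:15,r2:81,r3:Mul1,r4:6
  c11: stall  regs: r0:Mul2,r1:15,r2:81,r3:Mul1,r4:6
  c12: stall  regs: r0:Mul2,r1:15,r2:81,r3:Mul1,r4:6
  c13: CDB Mul2=1215; issue MUL r1<-Mul2  regs: r0:1215,r1:Mul2,r2:81,r3:Mul1,r4:6
  c14: stall  regs: r0:1215,r1:Mul2,r2:81,r3:Mul1,r4:6
  c15: stall  regs: r0:1215,r1:Mul2,r2:81,r3:Mul1,r4:6
  c16: stall  regs: r0:1215,r1:Mul2,r2:81,r3:Mul1,r4:6
  c17: stall  regs: r0:1215,r1:Mul2,r2:81,r3:Mul1,r4:6
  c18: CDB Mul1=7290; issue MUL r2<-Mul1  regs: r0:1215,r1:Mul2,r2:Mul1,r3:7290,r4:6
  c19: CDB Mul2=18225  regs: r0:1215,r1:18225,r2:Mul1,r3:7290,r4:6
  c20: -  regs: r0:1215,r1:18225,r2:Mul1,r3:7290,r4:6
  c21: -  regs: r0:1215,r1:18225,r2:Mul1,r3:7290,r4:6
  c22: -  regs: r0:1215,r1:18225,r2:Mul1,r3:7290,r4:6

STATUS = VALUE 7290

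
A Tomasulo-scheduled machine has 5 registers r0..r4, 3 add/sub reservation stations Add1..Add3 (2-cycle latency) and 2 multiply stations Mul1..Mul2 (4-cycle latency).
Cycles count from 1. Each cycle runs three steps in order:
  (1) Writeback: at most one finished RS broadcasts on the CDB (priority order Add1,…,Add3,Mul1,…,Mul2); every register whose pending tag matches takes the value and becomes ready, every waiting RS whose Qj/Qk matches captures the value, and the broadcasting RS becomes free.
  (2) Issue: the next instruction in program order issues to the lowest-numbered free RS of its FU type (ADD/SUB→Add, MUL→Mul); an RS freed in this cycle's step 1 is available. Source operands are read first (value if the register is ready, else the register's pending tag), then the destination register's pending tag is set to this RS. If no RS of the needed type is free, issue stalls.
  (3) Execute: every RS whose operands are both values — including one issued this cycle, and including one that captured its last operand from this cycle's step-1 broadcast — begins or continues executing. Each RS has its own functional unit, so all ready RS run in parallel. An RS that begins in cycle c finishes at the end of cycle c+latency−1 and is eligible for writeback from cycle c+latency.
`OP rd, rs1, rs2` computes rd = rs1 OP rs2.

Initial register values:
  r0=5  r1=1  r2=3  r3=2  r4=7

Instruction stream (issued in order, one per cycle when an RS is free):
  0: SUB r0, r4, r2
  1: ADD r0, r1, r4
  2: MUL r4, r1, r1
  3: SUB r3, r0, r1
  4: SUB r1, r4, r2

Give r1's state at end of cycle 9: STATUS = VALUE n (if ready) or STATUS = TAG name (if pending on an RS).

STATUS = VALUE -2

c1: issue SUB r0<-Add1 | r0:Add1,r1:1,r2:3,r3:2,r4:7
c2: issue ADD r0<-Add2 | r0:Add2,r1:1,r2:3,r3:2,r4:7
c3: CDB Add1=4; issue MUL r4<-Mul1 | r0:Add2,r1:1,r2:3,r3:2,r4:Mul1
c4: CDB Add2=8; issue SUB r3<-Add1 | r0:8,r1:1,r2:3,r3:Add1,r4:Mul1
c5: issue SUB r1<-Add2 | r0:8,r1:Add2,r2:3,r3:Add1,r4:Mul1
c6: CDB Add1=7 | r0:8,r1:Add2,r2:3,r3:7,r4:Mul1
c7: CDB Mul1=1 | r0:8,r1:Add2,r2:3,r3:7,r4:1
c8: - | r0:8,r1:Add2,r2:3,r3:7,r4:1
c9: CDB Add2=-2 | r0:8,r1:-2,r2:3,r3:7,r4:1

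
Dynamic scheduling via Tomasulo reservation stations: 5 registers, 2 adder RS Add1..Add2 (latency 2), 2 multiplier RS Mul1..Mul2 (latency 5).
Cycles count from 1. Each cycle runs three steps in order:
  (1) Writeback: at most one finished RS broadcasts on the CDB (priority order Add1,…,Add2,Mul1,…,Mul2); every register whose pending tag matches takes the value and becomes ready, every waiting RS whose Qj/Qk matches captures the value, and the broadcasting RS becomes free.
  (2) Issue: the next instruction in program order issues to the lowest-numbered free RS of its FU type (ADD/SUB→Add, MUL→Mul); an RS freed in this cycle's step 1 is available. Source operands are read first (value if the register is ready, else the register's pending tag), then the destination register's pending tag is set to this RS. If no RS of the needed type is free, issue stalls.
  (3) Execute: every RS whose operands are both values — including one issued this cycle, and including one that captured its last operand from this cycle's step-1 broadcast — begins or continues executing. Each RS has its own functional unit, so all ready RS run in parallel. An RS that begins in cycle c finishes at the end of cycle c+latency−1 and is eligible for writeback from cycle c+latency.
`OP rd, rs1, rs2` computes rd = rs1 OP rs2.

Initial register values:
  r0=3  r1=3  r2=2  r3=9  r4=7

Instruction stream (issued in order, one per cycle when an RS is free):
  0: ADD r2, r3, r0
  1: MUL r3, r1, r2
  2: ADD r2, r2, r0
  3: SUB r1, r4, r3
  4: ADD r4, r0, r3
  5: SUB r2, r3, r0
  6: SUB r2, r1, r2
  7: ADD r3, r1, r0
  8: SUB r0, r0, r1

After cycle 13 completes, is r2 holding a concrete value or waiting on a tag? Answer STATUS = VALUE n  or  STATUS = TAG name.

  c1: issue ADD r2<-Add1  regs: r0:3,r1:3,r2:Add1,r3:9,r4:7
  c2: issue MUL r3<-Mul1  regs: r0:3,r1:3,r2:Add1,r3:Mul1,r4:7
  c3: CDB Add1=12; issue ADD r2<-Add1  regs: r0:3,r1:3,r2:Add1,r3:Mul1,r4:7
  c4: issue SUB r1<-Add2  regs: r0:3,r1:Add2,r2:Add1,r3:Mul1,r4:7
  c5: CDB Add1=15; issue ADD r4<-Add1  regs: r0:3,r1:Add2,r2:15,r3:Mul1,r4:Add1
  c6: stall  regs: r0:3,r1:Add2,r2:15,r3:Mul1,r4:Add1
  c7: stall  regs: r0:3,r1:Add2,r2:15,r3:Mul1,r4:Add1
  c8: CDB Mul1=36; stall  regs: r0:3,r1:Add2,r2:15,r3:36,r4:Add1
  c9: stall  regs: r0:3,r1:Add2,r2:15,r3:36,r4:Add1
  c10: CDB Add1=39; issue SUB r2<-Add1  regs: r0:3,r1:Add2,r2:Add1,r3:36,r4:39
  c11: CDB Add2=-29; issue SUB r2<-Add2  regs: r0:3,r1:-29,r2:Add2,r3:36,r4:39
  c12: CDB Add1=33; issue ADD r3<-Add1  regs: r0:3,r1:-29,r2:Add2,r3:Add1,r4:39
  c13: stall  regs: r0:3,r1:-29,r2:Add2,r3:Add1,r4:39

STATUS = TAG Add2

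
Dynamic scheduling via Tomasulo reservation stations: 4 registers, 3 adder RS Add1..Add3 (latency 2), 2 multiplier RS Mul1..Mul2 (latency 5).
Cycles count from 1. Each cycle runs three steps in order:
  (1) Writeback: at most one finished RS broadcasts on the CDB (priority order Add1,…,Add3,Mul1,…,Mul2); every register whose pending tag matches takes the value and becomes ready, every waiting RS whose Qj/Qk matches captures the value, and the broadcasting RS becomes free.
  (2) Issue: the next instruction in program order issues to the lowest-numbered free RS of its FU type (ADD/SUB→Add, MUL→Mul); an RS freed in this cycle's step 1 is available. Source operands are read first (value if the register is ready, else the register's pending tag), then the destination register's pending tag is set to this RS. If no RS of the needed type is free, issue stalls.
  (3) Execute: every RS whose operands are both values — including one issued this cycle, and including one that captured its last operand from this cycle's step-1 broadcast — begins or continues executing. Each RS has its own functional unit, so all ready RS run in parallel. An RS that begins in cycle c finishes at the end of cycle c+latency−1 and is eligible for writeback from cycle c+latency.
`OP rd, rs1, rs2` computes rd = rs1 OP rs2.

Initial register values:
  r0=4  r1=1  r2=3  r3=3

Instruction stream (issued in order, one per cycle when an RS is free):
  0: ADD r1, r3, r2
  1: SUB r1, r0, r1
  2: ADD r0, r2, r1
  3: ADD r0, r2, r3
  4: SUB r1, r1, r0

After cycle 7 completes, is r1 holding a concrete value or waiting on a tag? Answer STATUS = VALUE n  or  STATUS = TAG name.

c1: issue ADD r1<-Add1 | r0:4,r1:Add1,r2:3,r3:3
c2: issue SUB r1<-Add2 | r0:4,r1:Add2,r2:3,r3:3
c3: CDB Add1=6; issue ADD r0<-Add1 | r0:Add1,r1:Add2,r2:3,r3:3
c4: issue ADD r0<-Add3 | r0:Add3,r1:Add2,r2:3,r3:3
c5: CDB Add2=-2; issue SUB r1<-Add2 | r0:Add3,r1:Add2,r2:3,r3:3
c6: CDB Add3=6 | r0:6,r1:Add2,r2:3,r3:3
c7: CDB Add1=1 | r0:6,r1:Add2,r2:3,r3:3

STATUS = TAG Add2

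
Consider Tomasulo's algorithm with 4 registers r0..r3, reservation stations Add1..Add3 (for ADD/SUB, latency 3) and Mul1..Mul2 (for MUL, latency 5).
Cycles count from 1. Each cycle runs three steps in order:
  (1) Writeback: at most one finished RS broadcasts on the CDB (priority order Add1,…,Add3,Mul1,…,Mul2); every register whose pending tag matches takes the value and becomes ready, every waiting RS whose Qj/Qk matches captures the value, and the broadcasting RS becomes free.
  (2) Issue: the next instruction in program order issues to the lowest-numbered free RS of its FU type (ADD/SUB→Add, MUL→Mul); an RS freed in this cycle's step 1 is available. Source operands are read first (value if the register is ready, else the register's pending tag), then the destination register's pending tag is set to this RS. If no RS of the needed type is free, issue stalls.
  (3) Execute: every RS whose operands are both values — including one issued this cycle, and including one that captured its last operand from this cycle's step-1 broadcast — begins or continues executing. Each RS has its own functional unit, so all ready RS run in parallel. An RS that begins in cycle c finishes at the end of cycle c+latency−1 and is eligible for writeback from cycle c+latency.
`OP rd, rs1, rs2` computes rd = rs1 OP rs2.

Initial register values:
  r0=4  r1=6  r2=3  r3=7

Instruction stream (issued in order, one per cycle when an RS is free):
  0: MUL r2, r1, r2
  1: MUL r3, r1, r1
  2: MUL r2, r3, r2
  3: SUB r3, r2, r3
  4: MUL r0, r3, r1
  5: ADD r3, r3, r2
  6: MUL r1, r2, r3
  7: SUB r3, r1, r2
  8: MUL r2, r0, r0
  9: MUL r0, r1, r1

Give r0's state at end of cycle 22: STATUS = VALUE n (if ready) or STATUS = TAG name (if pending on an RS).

STATUS = VALUE 3672

cycle 1: issue MUL r2<-Mul1 // r0:4,r1:6,r2:Mul1,r3:7
cycle 2: issue MUL r3<-Mul2 // r0:4,r1:6,r2:Mul1,r3:Mul2
cycle 3: stall // r0:4,r1:6,r2:Mul1,r3:Mul2
cycle 4: stall // r0:4,r1:6,r2:Mul1,r3:Mul2
cycle 5: stall // r0:4,r1:6,r2:Mul1,r3:Mul2
cycle 6: CDB Mul1=18; issue MUL r2<-Mul1 // r0:4,r1:6,r2:Mul1,r3:Mul2
cycle 7: CDB Mul2=36; issue SUB r3<-Add1 // r0:4,r1:6,r2:Mul1,r3:Add1
cycle 8: issue MUL r0<-Mul2 // r0:Mul2,r1:6,r2:Mul1,r3:Add1
cycle 9: issue ADD r3<-Add2 // r0:Mul2,r1:6,r2:Mul1,r3:Add2
cycle 10: stall // r0:Mul2,r1:6,r2:Mul1,r3:Add2
cycle 11: stall // r0:Mul2,r1:6,r2:Mul1,r3:Add2
cycle 12: CDB Mul1=648; issue MUL r1<-Mul1 // r0:Mul2,r1:Mul1,r2:648,r3:Add2
cycle 13: issue SUB r3<-Add3 // r0:Mul2,r1:Mul1,r2:648,r3:Add3
cycle 14: stall // r0:Mul2,r1:Mul1,r2:648,r3:Add3
cycle 15: CDB Add1=612; stall // r0:Mul2,r1:Mul1,r2:648,r3:Add3
cycle 16: stall // r0:Mul2,r1:Mul1,r2:648,r3:Add3
cycle 17: stall // r0:Mul2,r1:Mul1,r2:648,r3:Add3
cycle 18: CDB Add2=1260; stall // r0:Mul2,r1:Mul1,r2:648,r3:Add3
cycle 19: stall // r0:Mul2,r1:Mul1,r2:648,r3:Add3
cycle 20: CDB Mul2=3672; issue MUL r2<-Mul2 // r0:3672,r1:Mul1,r2:Mul2,r3:Add3
cycle 21: stall // r0:3672,r1:Mul1,r2:Mul2,r3:Add3
cycle 22: stall // r0:3672,r1:Mul1,r2:Mul2,r3:Add3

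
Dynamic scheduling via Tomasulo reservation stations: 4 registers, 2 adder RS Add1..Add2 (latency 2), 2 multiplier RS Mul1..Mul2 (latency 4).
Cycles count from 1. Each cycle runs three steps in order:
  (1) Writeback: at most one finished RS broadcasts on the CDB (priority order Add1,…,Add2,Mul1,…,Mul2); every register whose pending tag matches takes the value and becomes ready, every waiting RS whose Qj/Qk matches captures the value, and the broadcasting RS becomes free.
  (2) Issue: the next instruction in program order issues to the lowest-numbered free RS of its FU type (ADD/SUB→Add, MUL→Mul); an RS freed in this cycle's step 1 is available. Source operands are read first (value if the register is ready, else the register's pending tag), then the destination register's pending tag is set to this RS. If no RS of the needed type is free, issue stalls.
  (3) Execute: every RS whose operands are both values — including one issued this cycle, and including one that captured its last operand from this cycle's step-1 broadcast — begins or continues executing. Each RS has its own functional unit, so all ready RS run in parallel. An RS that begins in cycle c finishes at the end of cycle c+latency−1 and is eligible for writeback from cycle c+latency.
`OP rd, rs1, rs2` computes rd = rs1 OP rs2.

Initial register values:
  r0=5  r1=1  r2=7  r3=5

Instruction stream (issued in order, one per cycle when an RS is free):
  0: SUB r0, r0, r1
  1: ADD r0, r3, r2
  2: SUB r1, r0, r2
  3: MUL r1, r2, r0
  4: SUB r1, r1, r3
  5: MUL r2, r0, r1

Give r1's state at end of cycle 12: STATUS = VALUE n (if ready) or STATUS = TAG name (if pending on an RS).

  c1: issue SUB r0<-Add1  regs: r0:Add1,r1:1,r2:7,r3:5
  c2: issue ADD r0<-Add2  regs: r0:Add2,r1:1,r2:7,r3:5
  c3: CDB Add1=4; issue SUB r1<-Add1  regs: r0:Add2,r1:Add1,r2:7,r3:5
  c4: CDB Add2=12; issue MUL r1<-Mul1  regs: r0:12,r1:Mul1,r2:7,r3:5
  c5: issue SUB r1<-Add2  regs: r0:12,r1:Add2,r2:7,r3:5
  c6: CDB Add1=5; issue MUL r2<-Mul2  regs: r0:12,r1:Add2,r2:Mul2,r3:5
  c7: -  regs: r0:12,r1:Add2,r2:Mul2,r3:5
  c8: CDB Mul1=84  regs: r0:12,r1:Add2,r2:Mul2,r3:5
  c9: -  regs: r0:12,r1:Add2,r2:Mul2,r3:5
  c10: CDB Add2=79  regs: r0:12,r1:79,r2:Mul2,r3:5
  c11: -  regs: r0:12,r1:79,r2:Mul2,r3:5
  c12: -  regs: r0:12,r1:79,r2:Mul2,r3:5

STATUS = VALUE 79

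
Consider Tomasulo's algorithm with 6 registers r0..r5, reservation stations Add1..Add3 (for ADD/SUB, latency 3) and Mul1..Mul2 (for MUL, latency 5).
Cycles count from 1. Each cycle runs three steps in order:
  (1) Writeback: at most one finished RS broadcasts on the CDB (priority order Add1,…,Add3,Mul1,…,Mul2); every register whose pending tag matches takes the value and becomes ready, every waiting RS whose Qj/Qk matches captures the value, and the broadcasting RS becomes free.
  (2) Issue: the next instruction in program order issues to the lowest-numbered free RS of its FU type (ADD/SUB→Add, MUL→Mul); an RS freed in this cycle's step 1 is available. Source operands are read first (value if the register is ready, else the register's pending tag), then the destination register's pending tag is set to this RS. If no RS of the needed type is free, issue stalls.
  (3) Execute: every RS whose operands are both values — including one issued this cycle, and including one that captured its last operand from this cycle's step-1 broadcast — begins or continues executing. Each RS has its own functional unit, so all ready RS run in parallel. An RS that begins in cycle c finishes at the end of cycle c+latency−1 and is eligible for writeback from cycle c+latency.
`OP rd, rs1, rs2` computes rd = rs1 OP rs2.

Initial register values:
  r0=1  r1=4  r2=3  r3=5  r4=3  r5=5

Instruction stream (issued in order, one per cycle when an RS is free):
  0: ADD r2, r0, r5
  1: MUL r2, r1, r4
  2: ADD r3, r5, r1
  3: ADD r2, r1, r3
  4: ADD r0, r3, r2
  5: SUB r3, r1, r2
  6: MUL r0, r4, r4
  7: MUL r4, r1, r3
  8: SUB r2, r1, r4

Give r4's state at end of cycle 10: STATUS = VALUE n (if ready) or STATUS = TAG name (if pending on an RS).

STATUS = TAG Mul2

  c1: issue ADD r2<-Add1  regs: r0:1,r1:4,r2:Add1,r3:5,r4:3,r5:5
  c2: issue MUL r2<-Mul1  regs: r0:1,r1:4,r2:Mul1,r3:5,r4:3,r5:5
  c3: issue ADD r3<-Add2  regs: r0:1,r1:4,r2:Mul1,r3:Add2,r4:3,r5:5
  c4: CDB Add1=6; issue ADD r2<-Add1  regs: r0:1,r1:4,r2:Add1,r3:Add2,r4:3,r5:5
  c5: issue ADD r0<-Add3  regs: r0:Add3,r1:4,r2:Add1,r3:Add2,r4:3,r5:5
  c6: CDB Add2=9; issue SUB r3<-Add2  regs: r0:Add3,r1:4,r2:Add1,r3:Add2,r4:3,r5:5
  c7: CDB Mul1=12; issue MUL r0<-Mul1  regs: r0:Mul1,r1:4,r2:Add1,r3:Add2,r4:3,r5:5
  c8: issue MUL r4<-Mul2  regs: r0:Mul1,r1:4,r2:Add1,r3:Add2,r4:Mul2,r5:5
  c9: CDB Add1=13; issue SUB r2<-Add1  regs: r0:Mul1,r1:4,r2:Add1,r3:Add2,r4:Mul2,r5:5
  c10: -  regs: r0:Mul1,r1:4,r2:Add1,r3:Add2,r4:Mul2,r5:5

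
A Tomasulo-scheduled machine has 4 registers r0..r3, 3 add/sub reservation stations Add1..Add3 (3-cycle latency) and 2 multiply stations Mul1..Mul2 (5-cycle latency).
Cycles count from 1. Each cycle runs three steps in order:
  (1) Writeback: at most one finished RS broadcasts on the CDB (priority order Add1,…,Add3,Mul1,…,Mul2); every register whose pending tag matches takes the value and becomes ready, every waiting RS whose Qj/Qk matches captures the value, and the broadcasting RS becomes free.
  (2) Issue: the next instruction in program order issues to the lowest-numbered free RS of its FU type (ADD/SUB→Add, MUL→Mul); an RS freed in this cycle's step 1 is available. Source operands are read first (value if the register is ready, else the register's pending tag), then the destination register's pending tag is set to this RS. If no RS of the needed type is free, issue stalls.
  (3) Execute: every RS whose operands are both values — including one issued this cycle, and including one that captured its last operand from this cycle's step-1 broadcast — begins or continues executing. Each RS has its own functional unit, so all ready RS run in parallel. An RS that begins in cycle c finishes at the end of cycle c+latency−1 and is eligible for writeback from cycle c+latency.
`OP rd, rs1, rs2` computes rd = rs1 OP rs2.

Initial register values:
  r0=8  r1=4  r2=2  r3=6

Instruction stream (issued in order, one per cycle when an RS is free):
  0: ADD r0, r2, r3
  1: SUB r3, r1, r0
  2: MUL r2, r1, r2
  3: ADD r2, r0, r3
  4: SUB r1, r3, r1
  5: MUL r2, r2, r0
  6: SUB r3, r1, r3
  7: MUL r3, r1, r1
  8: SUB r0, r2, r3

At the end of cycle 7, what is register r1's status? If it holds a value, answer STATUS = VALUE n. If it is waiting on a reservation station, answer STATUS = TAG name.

STATUS = TAG Add3

  c1: issue ADD r0<-Add1  regs: r0:Add1,r1:4,r2:2,r3:6
  c2: issue SUB r3<-Add2  regs: r0:Add1,r1:4,r2:2,r3:Add2
  c3: issue MUL r2<-Mul1  regs: r0:Add1,r1:4,r2:Mul1,r3:Add2
  c4: CDB Add1=8; issue ADD r2<-Add1  regs: r0:8,r1:4,r2:Add1,r3:Add2
  c5: issue SUB r1<-Add3  regs: r0:8,r1:Add3,r2:Add1,r3:Add2
  c6: issue MUL r2<-Mul2  regs: r0:8,r1:Add3,r2:Mul2,r3:Add2
  c7: CDB Add2=-4; issue SUB r3<-Add2  regs: r0:8,r1:Add3,r2:Mul2,r3:Add2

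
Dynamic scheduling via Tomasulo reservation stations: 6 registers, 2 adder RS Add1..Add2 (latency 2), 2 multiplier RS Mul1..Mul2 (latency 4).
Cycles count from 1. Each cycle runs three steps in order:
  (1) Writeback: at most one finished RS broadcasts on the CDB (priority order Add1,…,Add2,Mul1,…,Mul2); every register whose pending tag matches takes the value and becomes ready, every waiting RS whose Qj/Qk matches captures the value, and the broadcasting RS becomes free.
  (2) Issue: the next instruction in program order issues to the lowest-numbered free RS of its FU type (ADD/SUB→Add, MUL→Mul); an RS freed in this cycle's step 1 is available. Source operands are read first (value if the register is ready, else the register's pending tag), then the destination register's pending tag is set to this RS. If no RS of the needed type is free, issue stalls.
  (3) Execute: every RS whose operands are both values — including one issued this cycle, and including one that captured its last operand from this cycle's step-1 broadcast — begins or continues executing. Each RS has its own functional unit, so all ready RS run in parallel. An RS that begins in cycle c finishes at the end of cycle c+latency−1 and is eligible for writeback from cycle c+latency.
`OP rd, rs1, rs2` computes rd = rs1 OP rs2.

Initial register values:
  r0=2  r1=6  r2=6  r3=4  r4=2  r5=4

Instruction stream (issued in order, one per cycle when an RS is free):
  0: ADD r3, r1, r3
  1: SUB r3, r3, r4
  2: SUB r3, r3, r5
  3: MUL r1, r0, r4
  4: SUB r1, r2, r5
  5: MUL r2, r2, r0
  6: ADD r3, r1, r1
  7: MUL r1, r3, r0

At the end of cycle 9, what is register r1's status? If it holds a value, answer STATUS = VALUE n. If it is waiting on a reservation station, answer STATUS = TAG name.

cycle 1: issue ADD r3<-Add1 // r0:2,r1:6,r2:6,r3:Add1,r4:2,r5:4
cycle 2: issue SUB r3<-Add2 // r0:2,r1:6,r2:6,r3:Add2,r4:2,r5:4
cycle 3: CDB Add1=10; issue SUB r3<-Add1 // r0:2,r1:6,r2:6,r3:Add1,r4:2,r5:4
cycle 4: issue MUL r1<-Mul1 // r0:2,r1:Mul1,r2:6,r3:Add1,r4:2,r5:4
cycle 5: CDB Add2=8; issue SUB r1<-Add2 // r0:2,r1:Add2,r2:6,r3:Add1,r4:2,r5:4
cycle 6: issue MUL r2<-Mul2 // r0:2,r1:Add2,r2:Mul2,r3:Add1,r4:2,r5:4
cycle 7: CDB Add1=4; issue ADD r3<-Add1 // r0:2,r1:Add2,r2:Mul2,r3:Add1,r4:2,r5:4
cycle 8: CDB Add2=2; stall // r0:2,r1:2,r2:Mul2,r3:Add1,r4:2,r5:4
cycle 9: CDB Mul1=4; issue MUL r1<-Mul1 // r0:2,r1:Mul1,r2:Mul2,r3:Add1,r4:2,r5:4

STATUS = TAG Mul1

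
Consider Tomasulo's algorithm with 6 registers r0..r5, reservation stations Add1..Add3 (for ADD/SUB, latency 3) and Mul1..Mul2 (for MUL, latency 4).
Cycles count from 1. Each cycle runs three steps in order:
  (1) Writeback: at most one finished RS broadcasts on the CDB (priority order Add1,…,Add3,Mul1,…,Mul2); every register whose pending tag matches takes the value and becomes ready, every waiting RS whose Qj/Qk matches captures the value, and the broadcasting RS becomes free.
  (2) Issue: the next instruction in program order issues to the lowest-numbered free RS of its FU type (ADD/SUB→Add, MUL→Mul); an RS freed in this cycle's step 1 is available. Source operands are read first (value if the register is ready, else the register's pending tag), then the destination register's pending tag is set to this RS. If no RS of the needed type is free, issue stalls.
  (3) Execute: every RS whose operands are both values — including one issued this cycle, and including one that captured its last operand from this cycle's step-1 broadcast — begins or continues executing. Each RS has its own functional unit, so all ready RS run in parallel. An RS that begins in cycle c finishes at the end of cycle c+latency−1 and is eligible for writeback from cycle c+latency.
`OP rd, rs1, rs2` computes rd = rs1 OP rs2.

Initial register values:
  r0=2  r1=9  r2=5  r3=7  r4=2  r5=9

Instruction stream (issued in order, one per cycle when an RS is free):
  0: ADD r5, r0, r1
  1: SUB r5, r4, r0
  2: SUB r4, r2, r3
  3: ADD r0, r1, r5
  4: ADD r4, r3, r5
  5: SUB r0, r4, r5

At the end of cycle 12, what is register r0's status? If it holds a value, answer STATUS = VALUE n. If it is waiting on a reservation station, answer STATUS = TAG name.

STATUS = VALUE 7

  c1: issue ADD r5<-Add1  regs: r0:2,r1:9,r2:5,r3:7,r4:2,r5:Add1
  c2: issue SUB r5<-Add2  regs: r0:2,r1:9,r2:5,r3:7,r4:2,r5:Add2
  c3: issue SUB r4<-Add3  regs: r0:2,r1:9,r2:5,r3:7,r4:Add3,r5:Add2
  c4: CDB Add1=11; issue ADD r0<-Add1  regs: r0:Add1,r1:9,r2:5,r3:7,r4:Add3,r5:Add2
  c5: CDB Add2=0; issue ADD r4<-Add2  regs: r0:Add1,r1:9,r2:5,r3:7,r4:Add2,r5:0
  c6: CDB Add3=-2; issue SUB r0<-Add3  regs: r0:Add3,r1:9,r2:5,r3:7,r4:Add2,r5:0
  c7: -  regs: r0:Add3,r1:9,r2:5,r3:7,r4:Add2,r5:0
  c8: CDB Add1=9  regs: r0:Add3,r1:9,r2:5,r3:7,r4:Add2,r5:0
  c9: CDB Add2=7  regs: r0:Add3,r1:9,r2:5,r3:7,r4:7,r5:0
  c10: -  regs: r0:Add3,r1:9,r2:5,r3:7,r4:7,r5:0
  c11: -  regs: r0:Add3,r1:9,r2:5,r3:7,r4:7,r5:0
  c12: CDB Add3=7  regs: r0:7,r1:9,r2:5,r3:7,r4:7,r5:0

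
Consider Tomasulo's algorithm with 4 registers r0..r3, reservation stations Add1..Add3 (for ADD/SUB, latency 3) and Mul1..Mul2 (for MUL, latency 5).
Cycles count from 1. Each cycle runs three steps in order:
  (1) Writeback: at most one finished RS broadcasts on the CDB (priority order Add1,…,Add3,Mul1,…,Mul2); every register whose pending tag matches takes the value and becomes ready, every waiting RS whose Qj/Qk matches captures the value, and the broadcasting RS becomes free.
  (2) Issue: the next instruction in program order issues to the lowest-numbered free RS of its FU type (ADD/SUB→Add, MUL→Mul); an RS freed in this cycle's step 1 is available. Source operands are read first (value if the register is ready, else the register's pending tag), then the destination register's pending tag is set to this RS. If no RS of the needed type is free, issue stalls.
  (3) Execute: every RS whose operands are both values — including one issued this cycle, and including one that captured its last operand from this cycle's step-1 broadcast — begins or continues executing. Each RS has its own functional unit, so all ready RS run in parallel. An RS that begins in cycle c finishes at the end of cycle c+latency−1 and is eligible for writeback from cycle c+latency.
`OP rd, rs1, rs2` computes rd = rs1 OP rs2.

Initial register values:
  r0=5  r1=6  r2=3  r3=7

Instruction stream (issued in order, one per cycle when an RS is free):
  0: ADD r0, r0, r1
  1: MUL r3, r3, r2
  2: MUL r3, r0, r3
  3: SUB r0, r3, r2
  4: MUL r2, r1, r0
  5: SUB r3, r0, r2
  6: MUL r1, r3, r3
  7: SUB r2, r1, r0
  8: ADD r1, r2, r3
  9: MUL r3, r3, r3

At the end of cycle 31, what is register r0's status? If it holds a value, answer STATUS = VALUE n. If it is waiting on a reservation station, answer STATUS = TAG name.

c1: issue ADD r0<-Add1 | r0:Add1,r1:6,r2:3,r3:7
c2: issue MUL r3<-Mul1 | r0:Add1,r1:6,r2:3,r3:Mul1
c3: issue MUL r3<-Mul2 | r0:Add1,r1:6,r2:3,r3:Mul2
c4: CDB Add1=11; issue SUB r0<-Add1 | r0:Add1,r1:6,r2:3,r3:Mul2
c5: stall | r0:Add1,r1:6,r2:3,r3:Mul2
c6: stall | r0:Add1,r1:6,r2:3,r3:Mul2
c7: CDB Mul1=21; issue MUL r2<-Mul1 | r0:Add1,r1:6,r2:Mul1,r3:Mul2
c8: issue SUB r3<-Add2 | r0:Add1,r1:6,r2:Mul1,r3:Add2
c9: stall | r0:Add1,r1:6,r2:Mul1,r3:Add2
c10: stall | r0:Add1,r1:6,r2:Mul1,r3:Add2
c11: stall | r0:Add1,r1:6,r2:Mul1,r3:Add2
c12: CDB Mul2=231; issue MUL r1<-Mul2 | r0:Add1,r1:Mul2,r2:Mul1,r3:Add2
c13: issue SUB r2<-Add3 | r0:Add1,r1:Mul2,r2:Add3,r3:Add2
c14: stall | r0:Add1,r1:Mul2,r2:Add3,r3:Add2
c15: CDB Add1=228; issue ADD r1<-Add1 | r0:228,r1:Add1,r2:Add3,r3:Add2
c16: stall | r0:228,r1:Add1,r2:Add3,r3:Add2
c17: stall | r0:228,r1:Add1,r2:Add3,r3:Add2
c18: stall | r0:228,r1:Add1,r2:Add3,r3:Add2
c19: stall | r0:228,r1:Add1,r2:Add3,r3:Add2
c20: CDB Mul1=1368; issue MUL r3<-Mul1 | r0:228,r1:Add1,r2:Add3,r3:Mul1
c21: - | r0:228,r1:Add1,r2:Add3,r3:Mul1
c22: - | r0:228,r1:Add1,r2:Add3,r3:Mul1
c23: CDB Add2=-1140 | r0:228,r1:Add1,r2:Add3,r3:Mul1
c24: - | r0:228,r1:Add1,r2:Add3,r3:Mul1
c25: - | r0:228,r1:Add1,r2:Add3,r3:Mul1
c26: - | r0:228,r1:Add1,r2:Add3,r3:Mul1
c27: - | r0:228,r1:Add1,r2:Add3,r3:Mul1
c28: CDB Mul1=1299600 | r0:228,r1:Add1,r2:Add3,r3:1299600
c29: CDB Mul2=1299600 | r0:228,r1:Add1,r2:Add3,r3:1299600
c30: - | r0:228,r1:Add1,r2:Add3,r3:1299600
c31: - | r0:228,r1:Add1,r2:Add3,r3:1299600

STATUS = VALUE 228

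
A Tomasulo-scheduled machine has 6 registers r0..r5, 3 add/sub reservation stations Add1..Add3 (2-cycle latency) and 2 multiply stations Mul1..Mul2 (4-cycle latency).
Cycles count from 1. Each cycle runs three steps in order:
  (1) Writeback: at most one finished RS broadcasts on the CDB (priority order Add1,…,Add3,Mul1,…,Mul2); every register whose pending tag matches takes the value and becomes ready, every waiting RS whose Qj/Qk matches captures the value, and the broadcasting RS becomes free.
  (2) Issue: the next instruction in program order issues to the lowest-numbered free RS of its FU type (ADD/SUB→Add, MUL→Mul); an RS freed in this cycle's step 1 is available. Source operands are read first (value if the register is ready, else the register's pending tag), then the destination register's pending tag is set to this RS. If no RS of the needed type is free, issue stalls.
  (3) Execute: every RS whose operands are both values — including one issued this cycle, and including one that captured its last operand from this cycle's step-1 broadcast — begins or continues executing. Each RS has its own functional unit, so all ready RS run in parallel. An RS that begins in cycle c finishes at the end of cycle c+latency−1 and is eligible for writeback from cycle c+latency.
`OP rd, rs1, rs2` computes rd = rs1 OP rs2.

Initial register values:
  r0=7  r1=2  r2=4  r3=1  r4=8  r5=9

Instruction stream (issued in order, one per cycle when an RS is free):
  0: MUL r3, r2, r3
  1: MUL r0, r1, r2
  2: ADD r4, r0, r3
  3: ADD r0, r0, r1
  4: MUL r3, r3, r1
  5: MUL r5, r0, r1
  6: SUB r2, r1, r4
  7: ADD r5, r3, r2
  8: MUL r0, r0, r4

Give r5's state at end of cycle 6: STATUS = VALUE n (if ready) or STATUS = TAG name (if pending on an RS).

cycle 1: issue MUL r3<-Mul1 // r0:7,r1:2,r2:4,r3:Mul1,r4:8,r5:9
cycle 2: issue MUL r0<-Mul2 // r0:Mul2,r1:2,r2:4,r3:Mul1,r4:8,r5:9
cycle 3: issue ADD r4<-Add1 // r0:Mul2,r1:2,r2:4,r3:Mul1,r4:Add1,r5:9
cycle 4: issue ADD r0<-Add2 // r0:Add2,r1:2,r2:4,r3:Mul1,r4:Add1,r5:9
cycle 5: CDB Mul1=4; issue MUL r3<-Mul1 // r0:Add2,r1:2,r2:4,r3:Mul1,r4:Add1,r5:9
cycle 6: CDB Mul2=8; issue MUL r5<-Mul2 // r0:Add2,r1:2,r2:4,r3:Mul1,r4:Add1,r5:Mul2

STATUS = TAG Mul2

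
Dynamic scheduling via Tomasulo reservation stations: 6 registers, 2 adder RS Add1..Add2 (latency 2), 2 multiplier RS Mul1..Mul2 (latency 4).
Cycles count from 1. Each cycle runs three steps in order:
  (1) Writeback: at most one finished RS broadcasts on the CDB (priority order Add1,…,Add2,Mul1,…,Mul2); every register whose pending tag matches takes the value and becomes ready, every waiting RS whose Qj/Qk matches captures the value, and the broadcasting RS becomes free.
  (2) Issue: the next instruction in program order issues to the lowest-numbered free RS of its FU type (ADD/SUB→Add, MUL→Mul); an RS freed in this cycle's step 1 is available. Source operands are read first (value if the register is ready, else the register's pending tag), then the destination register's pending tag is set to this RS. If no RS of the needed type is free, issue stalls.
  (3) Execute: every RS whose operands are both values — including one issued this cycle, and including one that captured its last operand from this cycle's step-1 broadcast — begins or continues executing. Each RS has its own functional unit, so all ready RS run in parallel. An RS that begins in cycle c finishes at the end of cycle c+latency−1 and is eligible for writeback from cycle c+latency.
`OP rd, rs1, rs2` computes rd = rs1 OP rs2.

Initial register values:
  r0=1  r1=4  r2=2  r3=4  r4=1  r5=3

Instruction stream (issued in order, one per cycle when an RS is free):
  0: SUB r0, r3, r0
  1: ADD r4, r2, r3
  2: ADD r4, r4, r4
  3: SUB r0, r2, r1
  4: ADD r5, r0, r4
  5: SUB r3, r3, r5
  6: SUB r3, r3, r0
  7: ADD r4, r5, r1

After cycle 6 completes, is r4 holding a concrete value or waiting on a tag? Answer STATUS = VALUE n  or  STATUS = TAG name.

cycle 1: issue SUB r0<-Add1 // r0:Add1,r1:4,r2:2,r3:4,r4:1,r5:3
cycle 2: issue ADD r4<-Add2 // r0:Add1,r1:4,r2:2,r3:4,r4:Add2,r5:3
cycle 3: CDB Add1=3; issue ADD r4<-Add1 // r0:3,r1:4,r2:2,r3:4,r4:Add1,r5:3
cycle 4: CDB Add2=6; issue SUB r0<-Add2 // r0:Add2,r1:4,r2:2,r3:4,r4:Add1,r5:3
cycle 5: stall // r0:Add2,r1:4,r2:2,r3:4,r4:Add1,r5:3
cycle 6: CDB Add1=12; issue ADD r5<-Add1 // r0:Add2,r1:4,r2:2,r3:4,r4:12,r5:Add1

STATUS = VALUE 12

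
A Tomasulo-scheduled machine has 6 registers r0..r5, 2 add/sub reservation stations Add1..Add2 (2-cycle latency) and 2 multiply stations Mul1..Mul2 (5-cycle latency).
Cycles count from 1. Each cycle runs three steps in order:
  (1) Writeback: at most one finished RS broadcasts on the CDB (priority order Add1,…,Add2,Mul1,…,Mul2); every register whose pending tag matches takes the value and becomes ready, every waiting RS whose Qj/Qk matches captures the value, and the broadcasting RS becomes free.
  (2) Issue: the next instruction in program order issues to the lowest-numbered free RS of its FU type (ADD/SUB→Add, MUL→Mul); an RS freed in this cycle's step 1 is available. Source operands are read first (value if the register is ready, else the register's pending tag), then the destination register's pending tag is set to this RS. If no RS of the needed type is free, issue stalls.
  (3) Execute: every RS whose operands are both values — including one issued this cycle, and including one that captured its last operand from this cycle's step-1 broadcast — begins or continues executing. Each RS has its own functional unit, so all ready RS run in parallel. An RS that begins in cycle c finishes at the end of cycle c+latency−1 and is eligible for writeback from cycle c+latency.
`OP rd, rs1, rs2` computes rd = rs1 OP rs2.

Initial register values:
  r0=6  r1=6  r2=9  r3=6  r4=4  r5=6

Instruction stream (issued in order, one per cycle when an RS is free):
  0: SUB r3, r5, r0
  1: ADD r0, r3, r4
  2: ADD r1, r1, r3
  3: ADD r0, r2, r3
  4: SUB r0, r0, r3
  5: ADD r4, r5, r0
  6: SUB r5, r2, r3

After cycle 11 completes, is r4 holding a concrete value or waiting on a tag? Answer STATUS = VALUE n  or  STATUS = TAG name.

STATUS = VALUE 15

  c1: issue SUB r3<-Add1  regs: r0:6,r1:6,r2:9,r3:Add1,r4:4,r5:6
  c2: issue ADD r0<-Add2  regs: r0:Add2,r1:6,r2:9,r3:Add1,r4:4,r5:6
  c3: CDB Add1=0; issue ADD r1<-Add1  regs: r0:Add2,r1:Add1,r2:9,r3:0,r4:4,r5:6
  c4: stall  regs: r0:Add2,r1:Add1,r2:9,r3:0,r4:4,r5:6
  c5: CDB Add1=6; issue ADD r0<-Add1  regs: r0:Add1,r1:6,r2:9,r3:0,r4:4,r5:6
  c6: CDB Add2=4; issue SUB r0<-Add2  regs: r0:Add2,r1:6,r2:9,r3:0,r4:4,r5:6
  c7: CDB Add1=9; issue ADD r4<-Add1  regs: r0:Add2,r1:6,r2:9,r3:0,r4:Add1,r5:6
  c8: stall  regs: r0:Add2,r1:6,r2:9,r3:0,r4:Add1,r5:6
  c9: CDB Add2=9; issue SUB r5<-Add2  regs: r0:9,r1:6,r2:9,r3:0,r4:Add1,r5:Add2
  c10: -  regs: r0:9,r1:6,r2:9,r3:0,r4:Add1,r5:Add2
  c11: CDB Add1=15  regs: r0:9,r1:6,r2:9,r3:0,r4:15,r5:Add2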